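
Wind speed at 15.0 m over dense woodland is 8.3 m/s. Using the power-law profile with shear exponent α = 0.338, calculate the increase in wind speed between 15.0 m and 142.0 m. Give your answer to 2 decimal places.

9.44 m/s

Power law: V₂ = V₁ · (z₂/z₁)^α = 8.3 × (9.4667)^0.338 = 17.7432 m/s
ΔV = 17.7432 − 8.3 = 9.4432 m/s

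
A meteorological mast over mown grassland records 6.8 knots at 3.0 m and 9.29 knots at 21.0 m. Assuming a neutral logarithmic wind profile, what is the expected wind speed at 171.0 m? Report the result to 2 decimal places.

Log law: V ∝ ln(z/z₀). From the pair, with r = V₁/V₂ = 0.73197,
ln z₀ = (ln z₁ − r·ln z₂)/(1 − r) = (1.0986 − 0.73197×3.0445)/0.26803 = -4.2155 → z₀ = 0.01476 m
V₃ = V₁ · ln(z₃/z₀)/ln(z₁/z₀) = 6.8 × 9.3572/5.3141 = 11.9735 knots

11.97 knots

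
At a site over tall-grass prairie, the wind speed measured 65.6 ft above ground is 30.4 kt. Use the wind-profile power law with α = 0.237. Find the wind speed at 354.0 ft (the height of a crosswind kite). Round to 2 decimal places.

Power-law profile: V₂ = V₁ · (z₂/z₁)^α
V₂ = 30.4 × (354.0/65.6)^0.237 = 30.4 × (5.3963)^0.237
    = 30.4 × 1.4911 = 45.3295 kt

45.33 kt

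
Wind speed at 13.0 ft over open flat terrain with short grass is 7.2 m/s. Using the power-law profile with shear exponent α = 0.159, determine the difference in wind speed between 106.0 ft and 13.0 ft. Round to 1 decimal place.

Power law: V₂ = V₁ · (z₂/z₁)^α = 7.2 × (8.1538)^0.159 = 10.0517 m/s
ΔV = 10.0517 − 7.2 = 2.8517 m/s

2.9 m/s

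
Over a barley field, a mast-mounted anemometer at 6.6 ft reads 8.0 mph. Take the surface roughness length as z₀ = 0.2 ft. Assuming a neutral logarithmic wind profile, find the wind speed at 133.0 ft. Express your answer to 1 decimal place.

Log law: V(z) ∝ ln(z/z₀), so V₂/V₁ = ln(z₂/z₀) / ln(z₁/z₀).
ln(133.0/0.2) = 6.4998, ln(6.6/0.2) = 3.4965
V₂ = 8.0 × 6.4998/3.4965 = 8.0 × 1.8589 = 14.8715 mph

14.9 mph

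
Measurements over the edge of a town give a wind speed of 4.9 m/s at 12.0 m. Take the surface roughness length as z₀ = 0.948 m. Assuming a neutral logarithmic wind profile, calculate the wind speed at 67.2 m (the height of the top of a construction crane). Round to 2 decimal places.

8.23 m/s

Log law: V(z) ∝ ln(z/z₀), so V₂/V₁ = ln(z₂/z₀) / ln(z₁/z₀).
ln(67.2/0.948) = 4.2611, ln(12.0/0.948) = 2.5383
V₂ = 4.9 × 4.2611/2.5383 = 4.9 × 1.6787 = 8.2257 m/s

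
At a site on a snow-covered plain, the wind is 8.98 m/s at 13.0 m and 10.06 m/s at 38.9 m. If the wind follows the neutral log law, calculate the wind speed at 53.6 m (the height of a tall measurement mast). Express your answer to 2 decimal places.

Log law: V ∝ ln(z/z₀). From the pair, with r = V₁/V₂ = 0.89264,
ln z₀ = (ln z₁ − r·ln z₂)/(1 − r) = (2.5649 − 0.89264×3.6610)/0.10736 = -6.5485 → z₀ = 0.001432 m
V₃ = V₁ · ln(z₃/z₀)/ln(z₁/z₀) = 8.98 × 10.5300/9.1134 = 10.3759 m/s

10.38 m/s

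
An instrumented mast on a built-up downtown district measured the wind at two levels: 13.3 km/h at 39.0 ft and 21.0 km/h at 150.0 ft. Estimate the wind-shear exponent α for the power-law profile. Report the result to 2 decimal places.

α ≈ 0.34

Power law: V₂/V₁ = (z₂/z₁)^α ⇒ α = ln(V₂/V₁) / ln(z₂/z₁)
α = ln(21.0/13.3) / ln(150.0/39.0) = ln(1.5789) / ln(3.8462)
  = 0.45676 / 1.34707 = 0.33907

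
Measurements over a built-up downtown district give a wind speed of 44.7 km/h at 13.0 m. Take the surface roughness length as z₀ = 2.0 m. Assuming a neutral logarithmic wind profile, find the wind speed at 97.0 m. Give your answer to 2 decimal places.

Log law: V(z) ∝ ln(z/z₀), so V₂/V₁ = ln(z₂/z₀) / ln(z₁/z₀).
ln(97.0/2.0) = 3.8816, ln(13.0/2.0) = 1.8718
V₂ = 44.7 × 3.8816/1.8718 = 44.7 × 2.0737 = 92.6946 km/h

92.69 km/h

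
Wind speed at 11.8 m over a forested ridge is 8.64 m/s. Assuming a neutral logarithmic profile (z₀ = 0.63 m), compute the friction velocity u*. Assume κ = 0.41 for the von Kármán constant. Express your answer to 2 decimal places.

u* ≈ 1.21 m/s

Log law: V(z) = (u*/κ) · ln(z/z₀) ⇒ u* = κ · V / ln(z/z₀)
u* = 0.41 × 8.64 / ln(11.8/0.63) = 0.41 × 8.64 / 2.9301
   = 3.5424 / 2.9301 = 1.2090 m/s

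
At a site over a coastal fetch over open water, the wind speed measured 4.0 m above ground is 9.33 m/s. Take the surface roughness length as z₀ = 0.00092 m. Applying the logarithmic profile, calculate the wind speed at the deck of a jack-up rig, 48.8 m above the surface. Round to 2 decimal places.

Log law: V(z) ∝ ln(z/z₀), so V₂/V₁ = ln(z₂/z₀) / ln(z₁/z₀).
ln(48.8/0.00092) = 10.8789, ln(4.0/0.00092) = 8.3774
V₂ = 9.33 × 10.8789/8.3774 = 9.33 × 1.2986 = 12.1159 m/s

12.12 m/s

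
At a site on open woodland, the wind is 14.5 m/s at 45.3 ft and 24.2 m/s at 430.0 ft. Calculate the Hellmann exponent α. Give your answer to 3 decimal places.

Power law: V₂/V₁ = (z₂/z₁)^α ⇒ α = ln(V₂/V₁) / ln(z₂/z₁)
α = ln(24.2/14.5) / ln(430.0/45.3) = ln(1.6690) / ln(9.4923)
  = 0.51220 / 2.25048 = 0.22760

α ≈ 0.228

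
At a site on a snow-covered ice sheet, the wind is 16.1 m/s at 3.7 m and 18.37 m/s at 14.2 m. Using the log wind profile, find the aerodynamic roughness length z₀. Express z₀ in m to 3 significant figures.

Log law: V(z) ∝ ln(z/z₀). With r = V₁/V₂ = 16.1/18.37 = 0.87643,
r · ln(z₂/z₀) = ln(z₁/z₀) ⇒ ln z₀ = (ln z₁ − r·ln z₂)/(1 − r)
ln z₀ = (1.30833 − 0.87643×2.65324) / 0.12357 = -8.2305
z₀ = exp(-8.2305) = 0.0002664 m

z₀ ≈ 0.000266 m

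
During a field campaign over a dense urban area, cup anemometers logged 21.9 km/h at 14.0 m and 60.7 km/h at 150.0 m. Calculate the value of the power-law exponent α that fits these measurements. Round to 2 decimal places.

α ≈ 0.43

Power law: V₂/V₁ = (z₂/z₁)^α ⇒ α = ln(V₂/V₁) / ln(z₂/z₁)
α = ln(60.7/21.9) / ln(150.0/14.0) = ln(2.7717) / ln(10.7143)
  = 1.01946 / 2.37158 = 0.42986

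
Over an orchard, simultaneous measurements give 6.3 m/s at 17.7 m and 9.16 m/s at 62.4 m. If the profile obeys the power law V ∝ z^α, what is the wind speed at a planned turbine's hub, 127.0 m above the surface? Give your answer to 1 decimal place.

11.3 m/s

First find α: α = ln(V₂/V₁)/ln(z₂/z₁) = ln(9.16/6.3)/ln(62.4/17.7) = 0.37430/1.26000 = 0.2971
Extrapolate from 62.4 m to 127.0 m: V₃ = 9.16 × (127.0/62.4)^0.2971 = 9.16 × 1.2350 = 11.3129 m/s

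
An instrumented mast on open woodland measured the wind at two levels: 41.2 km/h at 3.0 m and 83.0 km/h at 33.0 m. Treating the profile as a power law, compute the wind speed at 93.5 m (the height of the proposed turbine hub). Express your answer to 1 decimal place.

112.5 km/h

First find α: α = ln(V₂/V₁)/ln(z₂/z₁) = ln(83.0/41.2)/ln(33.0/3.0) = 0.70040/2.39790 = 0.2921
Extrapolate from 33.0 m to 93.5 m: V₃ = 83.0 × (93.5/33.0)^0.2921 = 83.0 × 1.3555 = 112.5097 km/h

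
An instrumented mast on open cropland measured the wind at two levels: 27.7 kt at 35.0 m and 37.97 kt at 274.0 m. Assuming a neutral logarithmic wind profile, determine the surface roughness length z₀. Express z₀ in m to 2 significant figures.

z₀ ≈ 0.14 m

Log law: V(z) ∝ ln(z/z₀). With r = V₁/V₂ = 27.7/37.97 = 0.72952,
r · ln(z₂/z₀) = ln(z₁/z₀) ⇒ ln z₀ = (ln z₁ − r·ln z₂)/(1 − r)
ln z₀ = (3.55535 − 0.72952×5.61313) / 0.27048 = -1.9948
z₀ = exp(-1.9948) = 0.1360 m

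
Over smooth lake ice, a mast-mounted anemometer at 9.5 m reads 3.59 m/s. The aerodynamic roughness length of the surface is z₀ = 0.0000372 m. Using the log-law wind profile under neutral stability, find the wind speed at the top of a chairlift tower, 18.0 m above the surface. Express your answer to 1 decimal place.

3.8 m/s

Log law: V(z) ∝ ln(z/z₀), so V₂/V₁ = ln(z₂/z₀) / ln(z₁/z₀).
ln(18.0/0.0000372) = 13.0896, ln(9.5/0.0000372) = 12.4505
V₂ = 3.59 × 13.0896/12.4505 = 3.59 × 1.0513 = 3.7743 m/s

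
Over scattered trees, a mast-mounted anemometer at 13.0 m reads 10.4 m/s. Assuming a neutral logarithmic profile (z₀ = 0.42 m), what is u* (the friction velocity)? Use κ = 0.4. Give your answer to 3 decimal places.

Log law: V(z) = (u*/κ) · ln(z/z₀) ⇒ u* = κ · V / ln(z/z₀)
u* = 0.4 × 10.4 / ln(13.0/0.42) = 0.4 × 10.4 / 3.4324
   = 4.1600 / 3.4324 = 1.2120 m/s

u* ≈ 1.212 m/s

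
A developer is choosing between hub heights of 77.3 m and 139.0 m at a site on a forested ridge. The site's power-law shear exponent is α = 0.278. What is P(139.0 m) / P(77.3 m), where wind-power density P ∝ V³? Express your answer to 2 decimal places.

Speed ratio: V_B/V_A = (z_B/z_A)^α = (139.0/77.3)^0.278 = (1.7982)^0.278 = 1.17718
Power-density ratio: P_B/P_A = (V_B/V_A)³ = (1.17718)³ = 1.63130

1.63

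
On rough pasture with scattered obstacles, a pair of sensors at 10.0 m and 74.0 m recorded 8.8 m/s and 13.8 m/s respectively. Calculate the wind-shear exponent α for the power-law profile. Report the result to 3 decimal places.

α ≈ 0.225

Power law: V₂/V₁ = (z₂/z₁)^α ⇒ α = ln(V₂/V₁) / ln(z₂/z₁)
α = ln(13.8/8.8) / ln(74.0/10.0) = ln(1.5682) / ln(7.4000)
  = 0.44992 / 2.00148 = 0.22479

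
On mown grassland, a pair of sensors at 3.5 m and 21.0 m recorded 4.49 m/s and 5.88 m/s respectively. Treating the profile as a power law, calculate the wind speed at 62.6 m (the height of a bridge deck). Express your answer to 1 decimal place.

First find α: α = ln(V₂/V₁)/ln(z₂/z₁) = ln(5.88/4.49)/ln(21.0/3.5) = 0.26970/1.79176 = 0.1505
Extrapolate from 21.0 m to 62.6 m: V₃ = 5.88 × (62.6/21.0)^0.1505 = 5.88 × 1.1787 = 6.9307 m/s

6.9 m/s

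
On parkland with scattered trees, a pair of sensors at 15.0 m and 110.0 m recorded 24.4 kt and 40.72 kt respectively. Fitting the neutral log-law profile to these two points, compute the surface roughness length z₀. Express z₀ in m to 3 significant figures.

z₀ ≈ 0.763 m

Log law: V(z) ∝ ln(z/z₀). With r = V₁/V₂ = 24.4/40.72 = 0.59921,
r · ln(z₂/z₀) = ln(z₁/z₀) ⇒ ln z₀ = (ln z₁ − r·ln z₂)/(1 − r)
ln z₀ = (2.70805 − 0.59921×4.70048) / 0.40079 = -0.2708
z₀ = exp(-0.2708) = 0.7627 m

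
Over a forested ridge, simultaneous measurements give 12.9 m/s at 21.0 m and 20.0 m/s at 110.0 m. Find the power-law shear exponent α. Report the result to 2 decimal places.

α ≈ 0.26

Power law: V₂/V₁ = (z₂/z₁)^α ⇒ α = ln(V₂/V₁) / ln(z₂/z₁)
α = ln(20.0/12.9) / ln(110.0/21.0) = ln(1.5504) / ln(5.2381)
  = 0.43850 / 1.65596 = 0.26480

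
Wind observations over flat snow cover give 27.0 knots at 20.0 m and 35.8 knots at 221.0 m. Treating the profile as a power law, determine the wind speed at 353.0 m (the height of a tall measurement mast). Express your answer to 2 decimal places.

First find α: α = ln(V₂/V₁)/ln(z₂/z₁) = ln(35.8/27.0)/ln(221.0/20.0) = 0.28211/2.40243 = 0.1174
Extrapolate from 221.0 m to 353.0 m: V₃ = 35.8 × (353.0/221.0)^0.1174 = 35.8 × 1.0565 = 37.8238 knots

37.82 knots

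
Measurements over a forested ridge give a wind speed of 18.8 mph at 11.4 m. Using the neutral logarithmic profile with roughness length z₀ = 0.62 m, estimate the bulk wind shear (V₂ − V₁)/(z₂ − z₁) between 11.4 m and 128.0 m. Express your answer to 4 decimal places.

Log law: V₂ = V₁ · ln(z₂/z₀)/ln(z₁/z₀) = 18.8 × 5.3301/2.9116 = 34.4153 mph
ΔV/Δz = (34.4153 − 18.8)/(128.0 − 11.4) = 15.6153/116.6000 = 0.13392 mph/m

0.1339 mph/m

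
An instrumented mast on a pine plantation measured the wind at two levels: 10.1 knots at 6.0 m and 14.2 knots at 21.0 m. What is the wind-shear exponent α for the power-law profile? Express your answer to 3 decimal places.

Power law: V₂/V₁ = (z₂/z₁)^α ⇒ α = ln(V₂/V₁) / ln(z₂/z₁)
α = ln(14.2/10.1) / ln(21.0/6.0) = ln(1.4059) / ln(3.5000)
  = 0.34071 / 1.25276 = 0.27196

α ≈ 0.272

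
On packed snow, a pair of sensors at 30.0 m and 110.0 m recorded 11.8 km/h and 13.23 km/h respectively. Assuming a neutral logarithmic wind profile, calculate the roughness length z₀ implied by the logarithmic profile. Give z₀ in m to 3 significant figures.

z₀ ≈ 0.000662 m

Log law: V(z) ∝ ln(z/z₀). With r = V₁/V₂ = 11.8/13.23 = 0.89191,
r · ln(z₂/z₀) = ln(z₁/z₀) ⇒ ln z₀ = (ln z₁ − r·ln z₂)/(1 − r)
ln z₀ = (3.40120 − 0.89191×4.70048) / 0.10809 = -7.3202
z₀ = exp(-7.3202) = 0.0006621 m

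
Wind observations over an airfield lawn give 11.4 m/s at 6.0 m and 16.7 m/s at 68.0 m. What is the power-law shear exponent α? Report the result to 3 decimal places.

Power law: V₂/V₁ = (z₂/z₁)^α ⇒ α = ln(V₂/V₁) / ln(z₂/z₁)
α = ln(16.7/11.4) / ln(68.0/6.0) = ln(1.4649) / ln(11.3333)
  = 0.38180 / 2.42775 = 0.15726

α ≈ 0.157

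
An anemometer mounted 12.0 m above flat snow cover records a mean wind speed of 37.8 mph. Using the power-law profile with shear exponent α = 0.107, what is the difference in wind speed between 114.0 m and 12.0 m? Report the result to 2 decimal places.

Power law: V₂ = V₁ · (z₂/z₁)^α = 37.8 × (9.5000)^0.107 = 48.0959 mph
ΔV = 48.0959 − 37.8 = 10.2959 mph

10.30 mph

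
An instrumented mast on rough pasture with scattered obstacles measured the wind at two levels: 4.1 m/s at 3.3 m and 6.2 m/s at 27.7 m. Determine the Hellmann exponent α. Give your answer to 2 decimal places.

α ≈ 0.19

Power law: V₂/V₁ = (z₂/z₁)^α ⇒ α = ln(V₂/V₁) / ln(z₂/z₁)
α = ln(6.2/4.1) / ln(27.7/3.3) = ln(1.5122) / ln(8.3939)
  = 0.41356 / 2.12751 = 0.19439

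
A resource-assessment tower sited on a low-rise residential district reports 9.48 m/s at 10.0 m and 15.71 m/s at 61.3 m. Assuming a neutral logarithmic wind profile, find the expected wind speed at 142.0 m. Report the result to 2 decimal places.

Log law: V ∝ ln(z/z₀). From the pair, with r = V₁/V₂ = 0.60344,
ln z₀ = (ln z₁ − r·ln z₂)/(1 − r) = (2.3026 − 0.60344×4.1158)/0.39656 = -0.4565 → z₀ = 0.6335 m
V₃ = V₁ · ln(z₃/z₀)/ln(z₁/z₀) = 9.48 × 5.4123/2.7591 = 18.5963 m/s

18.60 m/s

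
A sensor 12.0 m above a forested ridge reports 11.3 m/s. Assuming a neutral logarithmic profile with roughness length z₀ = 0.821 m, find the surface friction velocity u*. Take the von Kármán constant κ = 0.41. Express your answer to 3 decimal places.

Log law: V(z) = (u*/κ) · ln(z/z₀) ⇒ u* = κ · V / ln(z/z₀)
u* = 0.41 × 11.3 / ln(12.0/0.821) = 0.41 × 11.3 / 2.6821
   = 4.6330 / 2.6821 = 1.7274 m/s

u* ≈ 1.727 m/s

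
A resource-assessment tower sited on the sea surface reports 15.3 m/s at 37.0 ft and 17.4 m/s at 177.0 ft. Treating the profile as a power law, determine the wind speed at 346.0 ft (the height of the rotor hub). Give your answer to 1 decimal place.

First find α: α = ln(V₂/V₁)/ln(z₂/z₁) = ln(17.4/15.3)/ln(177.0/37.0) = 0.12862/1.56523 = 0.0822
Extrapolate from 177.0 ft to 346.0 ft: V₃ = 17.4 × (346.0/177.0)^0.0822 = 17.4 × 1.0566 = 18.3853 m/s

18.4 m/s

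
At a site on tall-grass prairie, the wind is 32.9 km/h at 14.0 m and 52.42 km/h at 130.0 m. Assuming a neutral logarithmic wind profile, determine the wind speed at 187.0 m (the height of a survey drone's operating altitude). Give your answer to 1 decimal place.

Log law: V ∝ ln(z/z₀). From the pair, with r = V₁/V₂ = 0.62762,
ln z₀ = (ln z₁ − r·ln z₂)/(1 − r) = (2.6391 − 0.62762×4.8675)/0.37238 = -1.1169 → z₀ = 0.3273 m
V₃ = V₁ · ln(z₃/z₀)/ln(z₁/z₀) = 32.9 × 6.3480/3.7560 = 55.6047 km/h

55.6 km/h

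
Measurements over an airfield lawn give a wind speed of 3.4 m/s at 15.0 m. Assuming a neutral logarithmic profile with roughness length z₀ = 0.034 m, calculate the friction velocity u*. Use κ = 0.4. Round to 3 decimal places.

u* ≈ 0.223 m/s

Log law: V(z) = (u*/κ) · ln(z/z₀) ⇒ u* = κ · V / ln(z/z₀)
u* = 0.4 × 3.4 / ln(15.0/0.034) = 0.4 × 3.4 / 6.0894
   = 1.3600 / 6.0894 = 0.2233 m/s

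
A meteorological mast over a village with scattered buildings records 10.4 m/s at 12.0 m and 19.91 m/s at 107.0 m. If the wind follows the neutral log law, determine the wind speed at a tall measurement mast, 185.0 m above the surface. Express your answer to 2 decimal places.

Log law: V ∝ ln(z/z₀). From the pair, with r = V₁/V₂ = 0.52235,
ln z₀ = (ln z₁ − r·ln z₂)/(1 − r) = (2.4849 − 0.52235×4.6728)/0.47765 = 0.0922 → z₀ = 1.097 m
V₃ = V₁ · ln(z₃/z₀)/ln(z₁/z₀) = 10.4 × 5.1281/2.3927 = 22.2899 m/s

22.29 m/s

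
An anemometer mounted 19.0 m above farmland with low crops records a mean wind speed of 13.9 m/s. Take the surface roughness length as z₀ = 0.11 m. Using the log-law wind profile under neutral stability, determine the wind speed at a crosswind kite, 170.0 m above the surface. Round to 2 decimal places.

19.81 m/s

Log law: V(z) ∝ ln(z/z₀), so V₂/V₁ = ln(z₂/z₀) / ln(z₁/z₀).
ln(170.0/0.11) = 7.3431, ln(19.0/0.11) = 5.1517
V₂ = 13.9 × 7.3431/5.1517 = 13.9 × 1.4254 = 19.8126 m/s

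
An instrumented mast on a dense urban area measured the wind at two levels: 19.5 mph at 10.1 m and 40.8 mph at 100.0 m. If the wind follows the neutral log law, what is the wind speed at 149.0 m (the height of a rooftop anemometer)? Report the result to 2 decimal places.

44.50 mph

Log law: V ∝ ln(z/z₀). From the pair, with r = V₁/V₂ = 0.47794,
ln z₀ = (ln z₁ − r·ln z₂)/(1 − r) = (2.3125 − 0.47794×4.6052)/0.52206 = 0.2136 → z₀ = 1.238 m
V₃ = V₁ · ln(z₃/z₀)/ln(z₁/z₀) = 19.5 × 4.7903/2.0989 = 44.5049 mph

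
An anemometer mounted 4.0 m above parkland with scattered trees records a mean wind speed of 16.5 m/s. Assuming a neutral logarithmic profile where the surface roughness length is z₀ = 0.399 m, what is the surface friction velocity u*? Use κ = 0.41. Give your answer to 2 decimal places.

Log law: V(z) = (u*/κ) · ln(z/z₀) ⇒ u* = κ · V / ln(z/z₀)
u* = 0.41 × 16.5 / ln(4.0/0.399) = 0.41 × 16.5 / 2.3051
   = 6.7650 / 2.3051 = 2.9348 m/s

u* ≈ 2.93 m/s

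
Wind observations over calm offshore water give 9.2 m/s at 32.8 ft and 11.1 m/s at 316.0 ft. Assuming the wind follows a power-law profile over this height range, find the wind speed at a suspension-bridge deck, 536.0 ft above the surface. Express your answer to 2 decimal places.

First find α: α = ln(V₂/V₁)/ln(z₂/z₁) = ln(11.1/9.2)/ln(316.0/32.8) = 0.18774/2.26531 = 0.0829
Extrapolate from 316.0 ft to 536.0 ft: V₃ = 11.1 × (536.0/316.0)^0.0829 = 11.1 × 1.0448 = 11.5969 m/s

11.60 m/s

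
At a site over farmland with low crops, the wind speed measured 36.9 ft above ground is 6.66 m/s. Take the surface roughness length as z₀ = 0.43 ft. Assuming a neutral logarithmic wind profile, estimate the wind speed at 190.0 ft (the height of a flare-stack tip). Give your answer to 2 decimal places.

Log law: V(z) ∝ ln(z/z₀), so V₂/V₁ = ln(z₂/z₀) / ln(z₁/z₀).
ln(190.0/0.43) = 6.0910, ln(36.9/0.43) = 4.4522
V₂ = 6.66 × 6.0910/4.4522 = 6.66 × 1.3681 = 9.1115 m/s

9.11 m/s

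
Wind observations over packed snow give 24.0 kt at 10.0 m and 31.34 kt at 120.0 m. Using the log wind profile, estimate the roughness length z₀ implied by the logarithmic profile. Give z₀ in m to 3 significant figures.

z₀ ≈ 0.00296 m

Log law: V(z) ∝ ln(z/z₀). With r = V₁/V₂ = 24.0/31.34 = 0.76579,
r · ln(z₂/z₀) = ln(z₁/z₀) ⇒ ln z₀ = (ln z₁ − r·ln z₂)/(1 − r)
ln z₀ = (2.30259 − 0.76579×4.78749) / 0.23421 = -5.8225
z₀ = exp(-5.8225) = 0.002960 m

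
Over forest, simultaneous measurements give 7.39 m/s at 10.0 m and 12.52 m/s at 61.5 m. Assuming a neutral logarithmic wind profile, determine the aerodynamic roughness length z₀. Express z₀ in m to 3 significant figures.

z₀ ≈ 0.730 m

Log law: V(z) ∝ ln(z/z₀). With r = V₁/V₂ = 7.39/12.52 = 0.59026,
r · ln(z₂/z₀) = ln(z₁/z₀) ⇒ ln z₀ = (ln z₁ − r·ln z₂)/(1 − r)
ln z₀ = (2.30259 − 0.59026×4.11904) / 0.40974 = -0.3141
z₀ = exp(-0.3141) = 0.7304 m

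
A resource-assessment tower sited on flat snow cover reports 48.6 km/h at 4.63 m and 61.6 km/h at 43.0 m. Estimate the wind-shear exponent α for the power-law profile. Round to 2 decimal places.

α ≈ 0.11

Power law: V₂/V₁ = (z₂/z₁)^α ⇒ α = ln(V₂/V₁) / ln(z₂/z₁)
α = ln(61.6/48.6) / ln(43.0/4.63) = ln(1.2675) / ln(9.2873)
  = 0.23704 / 2.22864 = 0.10636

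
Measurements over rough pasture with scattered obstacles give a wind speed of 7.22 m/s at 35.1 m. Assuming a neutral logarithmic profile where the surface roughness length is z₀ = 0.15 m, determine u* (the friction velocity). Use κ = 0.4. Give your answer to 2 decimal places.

Log law: V(z) = (u*/κ) · ln(z/z₀) ⇒ u* = κ · V / ln(z/z₀)
u* = 0.4 × 7.22 / ln(35.1/0.15) = 0.4 × 7.22 / 5.4553
   = 2.8880 / 5.4553 = 0.5294 m/s

u* ≈ 0.53 m/s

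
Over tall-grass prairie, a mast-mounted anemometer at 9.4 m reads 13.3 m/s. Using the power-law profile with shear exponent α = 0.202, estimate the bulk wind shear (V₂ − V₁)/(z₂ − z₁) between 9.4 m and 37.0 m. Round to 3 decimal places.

0.154 m/s/m

Power law: V₂ = V₁ · (z₂/z₁)^α = 13.3 × (3.9362)^0.202 = 17.5411 m/s
ΔV/Δz = (17.5411 − 13.3)/(37.0 − 9.4) = 4.2411/27.6000 = 0.15366 m/s/m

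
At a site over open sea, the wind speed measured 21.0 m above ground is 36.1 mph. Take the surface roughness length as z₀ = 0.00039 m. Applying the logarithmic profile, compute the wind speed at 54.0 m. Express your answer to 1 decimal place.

39.2 mph

Log law: V(z) ∝ ln(z/z₀), so V₂/V₁ = ln(z₂/z₀) / ln(z₁/z₀).
ln(54.0/0.00039) = 11.8383, ln(21.0/0.00039) = 10.8939
V₂ = 36.1 × 11.8383/10.8939 = 36.1 × 1.0867 = 39.2297 mph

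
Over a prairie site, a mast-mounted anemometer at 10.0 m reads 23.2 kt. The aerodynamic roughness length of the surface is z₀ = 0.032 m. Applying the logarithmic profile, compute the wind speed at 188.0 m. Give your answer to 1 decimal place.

Log law: V(z) ∝ ln(z/z₀), so V₂/V₁ = ln(z₂/z₀) / ln(z₁/z₀).
ln(188.0/0.032) = 8.6785, ln(10.0/0.032) = 5.7446
V₂ = 23.2 × 8.6785/5.7446 = 23.2 × 1.5107 = 35.0486 kt

35.0 kt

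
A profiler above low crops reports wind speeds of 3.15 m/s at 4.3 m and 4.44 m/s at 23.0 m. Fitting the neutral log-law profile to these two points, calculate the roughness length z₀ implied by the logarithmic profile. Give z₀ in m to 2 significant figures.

Log law: V(z) ∝ ln(z/z₀). With r = V₁/V₂ = 3.15/4.44 = 0.70946,
r · ln(z₂/z₀) = ln(z₁/z₀) ⇒ ln z₀ = (ln z₁ − r·ln z₂)/(1 − r)
ln z₀ = (1.45862 − 0.70946×3.13549) / 0.29054 = -2.6361
z₀ = exp(-2.6361) = 0.07164 m

z₀ ≈ 0.072 m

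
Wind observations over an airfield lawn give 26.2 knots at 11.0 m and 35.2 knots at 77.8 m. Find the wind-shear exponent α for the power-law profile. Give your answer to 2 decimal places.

α ≈ 0.15

Power law: V₂/V₁ = (z₂/z₁)^α ⇒ α = ln(V₂/V₁) / ln(z₂/z₁)
α = ln(35.2/26.2) / ln(77.8/11.0) = ln(1.3435) / ln(7.0727)
  = 0.29529 / 1.95625 = 0.15095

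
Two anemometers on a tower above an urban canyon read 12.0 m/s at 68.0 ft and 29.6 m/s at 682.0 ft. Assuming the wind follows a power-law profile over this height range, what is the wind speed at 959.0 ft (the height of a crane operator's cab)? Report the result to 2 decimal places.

33.83 m/s

First find α: α = ln(V₂/V₁)/ln(z₂/z₁) = ln(29.6/12.0)/ln(682.0/68.0) = 0.90287/2.30552 = 0.3916
Extrapolate from 682.0 ft to 959.0 ft: V₃ = 29.6 × (959.0/682.0)^0.3916 = 29.6 × 1.1428 = 33.8270 m/s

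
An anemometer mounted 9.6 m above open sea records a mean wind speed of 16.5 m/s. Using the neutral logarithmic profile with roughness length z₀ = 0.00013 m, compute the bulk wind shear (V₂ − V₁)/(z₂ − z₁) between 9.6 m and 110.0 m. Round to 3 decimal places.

Log law: V₂ = V₁ · ln(z₂/z₀)/ln(z₁/z₀) = 16.5 × 13.6485/11.2097 = 20.0896 m/s
ΔV/Δz = (20.0896 − 16.5)/(110.0 − 9.6) = 3.5896/100.4000 = 0.03575 m/s/m

0.036 m/s/m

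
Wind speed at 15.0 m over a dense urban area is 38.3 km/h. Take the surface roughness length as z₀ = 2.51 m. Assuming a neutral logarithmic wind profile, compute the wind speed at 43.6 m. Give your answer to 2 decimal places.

Log law: V(z) ∝ ln(z/z₀), so V₂/V₁ = ln(z₂/z₀) / ln(z₁/z₀).
ln(43.6/2.51) = 2.8548, ln(15.0/2.51) = 1.7878
V₂ = 38.3 × 2.8548/1.7878 = 38.3 × 1.5968 = 61.1589 km/h

61.16 km/h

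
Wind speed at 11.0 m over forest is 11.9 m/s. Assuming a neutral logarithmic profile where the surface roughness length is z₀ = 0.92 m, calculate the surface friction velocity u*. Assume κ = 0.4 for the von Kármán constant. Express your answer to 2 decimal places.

u* ≈ 1.92 m/s

Log law: V(z) = (u*/κ) · ln(z/z₀) ⇒ u* = κ · V / ln(z/z₀)
u* = 0.4 × 11.9 / ln(11.0/0.92) = 0.4 × 11.9 / 2.4813
   = 4.7600 / 2.4813 = 1.9184 m/s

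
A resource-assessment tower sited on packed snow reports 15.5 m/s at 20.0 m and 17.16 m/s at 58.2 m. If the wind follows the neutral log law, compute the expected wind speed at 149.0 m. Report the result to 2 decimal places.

Log law: V ∝ ln(z/z₀). From the pair, with r = V₁/V₂ = 0.90326,
ln z₀ = (ln z₁ − r·ln z₂)/(1 − r) = (2.9957 − 0.90326×4.0639)/0.09674 = -6.9780 → z₀ = 0.0009322 m
V₃ = V₁ · ln(z₃/z₀)/ln(z₁/z₀) = 15.5 × 11.9819/9.9737 = 18.6209 m/s

18.62 m/s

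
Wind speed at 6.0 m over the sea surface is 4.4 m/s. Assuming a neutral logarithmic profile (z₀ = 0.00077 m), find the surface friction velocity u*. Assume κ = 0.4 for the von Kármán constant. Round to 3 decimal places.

Log law: V(z) = (u*/κ) · ln(z/z₀) ⇒ u* = κ · V / ln(z/z₀)
u* = 0.4 × 4.4 / ln(6.0/0.00077) = 0.4 × 4.4 / 8.9609
   = 1.7600 / 8.9609 = 0.1964 m/s

u* ≈ 0.196 m/s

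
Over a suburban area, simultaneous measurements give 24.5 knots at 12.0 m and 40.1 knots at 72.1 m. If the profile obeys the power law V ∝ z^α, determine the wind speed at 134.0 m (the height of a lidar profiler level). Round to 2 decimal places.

First find α: α = ln(V₂/V₁)/ln(z₂/z₁) = ln(40.1/24.5)/ln(72.1/12.0) = 0.49270/1.79315 = 0.2748
Extrapolate from 72.1 m to 134.0 m: V₃ = 40.1 × (134.0/72.1)^0.2748 = 40.1 × 1.1857 = 47.5449 knots

47.54 knots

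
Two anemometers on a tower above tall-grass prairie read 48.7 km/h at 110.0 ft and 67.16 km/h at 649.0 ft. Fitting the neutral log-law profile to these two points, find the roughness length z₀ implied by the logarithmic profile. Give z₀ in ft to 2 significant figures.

z₀ ≈ 1.0 ft

Log law: V(z) ∝ ln(z/z₀). With r = V₁/V₂ = 48.7/67.16 = 0.72513,
r · ln(z₂/z₀) = ln(z₁/z₀) ⇒ ln z₀ = (ln z₁ − r·ln z₂)/(1 − r)
ln z₀ = (4.70048 − 0.72513×6.47543) / 0.27487 = 0.0179
z₀ = exp(0.0179) = 1.018 ft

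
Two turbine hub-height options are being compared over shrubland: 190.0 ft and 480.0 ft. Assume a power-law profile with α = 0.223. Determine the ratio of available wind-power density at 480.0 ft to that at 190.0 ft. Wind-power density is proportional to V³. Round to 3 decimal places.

Speed ratio: V_B/V_A = (z_B/z_A)^α = (480.0/190.0)^0.223 = (2.5263)^0.223 = 1.22957
Power-density ratio: P_B/P_A = (V_B/V_A)³ = (1.22957)³ = 1.85894

1.859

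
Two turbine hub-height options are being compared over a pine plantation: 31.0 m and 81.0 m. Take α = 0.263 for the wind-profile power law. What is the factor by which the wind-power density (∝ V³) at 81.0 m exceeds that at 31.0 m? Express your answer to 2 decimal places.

2.13

Speed ratio: V_B/V_A = (z_B/z_A)^α = (81.0/31.0)^0.263 = (2.6129)^0.263 = 1.28737
Power-density ratio: P_B/P_A = (V_B/V_A)³ = (1.28737)³ = 2.13359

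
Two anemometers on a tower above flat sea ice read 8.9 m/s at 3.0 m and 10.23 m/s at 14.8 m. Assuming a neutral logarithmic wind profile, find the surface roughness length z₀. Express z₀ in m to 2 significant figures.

z₀ ≈ 0.000069 m

Log law: V(z) ∝ ln(z/z₀). With r = V₁/V₂ = 8.9/10.23 = 0.86999,
r · ln(z₂/z₀) = ln(z₁/z₀) ⇒ ln z₀ = (ln z₁ − r·ln z₂)/(1 − r)
ln z₀ = (1.09861 − 0.86999×2.69463) / 0.13001 = -9.5815
z₀ = exp(-9.5815) = 0.00006899 m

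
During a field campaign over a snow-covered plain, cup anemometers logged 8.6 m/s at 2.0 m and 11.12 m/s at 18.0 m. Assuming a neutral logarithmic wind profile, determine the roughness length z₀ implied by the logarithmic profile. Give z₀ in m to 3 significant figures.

Log law: V(z) ∝ ln(z/z₀). With r = V₁/V₂ = 8.6/11.12 = 0.77338,
r · ln(z₂/z₀) = ln(z₁/z₀) ⇒ ln z₀ = (ln z₁ − r·ln z₂)/(1 − r)
ln z₀ = (0.69315 − 0.77338×2.89037) / 0.22662 = -6.8053
z₀ = exp(-6.8053) = 0.001108 m

z₀ ≈ 0.00111 m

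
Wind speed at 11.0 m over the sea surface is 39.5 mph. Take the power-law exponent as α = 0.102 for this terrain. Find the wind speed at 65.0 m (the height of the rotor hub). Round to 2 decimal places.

47.35 mph

Power-law profile: V₂ = V₁ · (z₂/z₁)^α
V₂ = 39.5 × (65.0/11.0)^0.102 = 39.5 × (5.9091)^0.102
    = 39.5 × 1.1987 = 47.3470 mph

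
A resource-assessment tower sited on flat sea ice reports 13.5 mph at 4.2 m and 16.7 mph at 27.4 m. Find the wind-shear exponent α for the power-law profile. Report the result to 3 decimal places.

Power law: V₂/V₁ = (z₂/z₁)^α ⇒ α = ln(V₂/V₁) / ln(z₂/z₁)
α = ln(16.7/13.5) / ln(27.4/4.2) = ln(1.2370) / ln(6.5238)
  = 0.21272 / 1.87546 = 0.11342

α ≈ 0.113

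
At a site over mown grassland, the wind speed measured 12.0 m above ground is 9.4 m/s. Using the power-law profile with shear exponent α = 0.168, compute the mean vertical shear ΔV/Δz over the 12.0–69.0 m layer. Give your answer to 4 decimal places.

0.0563 m/s/m

Power law: V₂ = V₁ · (z₂/z₁)^α = 9.4 × (5.7500)^0.168 = 12.6111 m/s
ΔV/Δz = (12.6111 − 9.4)/(69.0 − 12.0) = 3.2111/57.0000 = 0.05633 m/s/m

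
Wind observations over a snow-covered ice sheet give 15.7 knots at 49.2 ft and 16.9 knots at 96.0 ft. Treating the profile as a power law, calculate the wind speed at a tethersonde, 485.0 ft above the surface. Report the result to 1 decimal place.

20.2 knots

First find α: α = ln(V₂/V₁)/ln(z₂/z₁) = ln(16.9/15.7)/ln(96.0/49.2) = 0.07365/0.66845 = 0.1102
Extrapolate from 96.0 ft to 485.0 ft: V₃ = 16.9 × (485.0/96.0)^0.1102 = 16.9 × 1.1954 = 20.2022 knots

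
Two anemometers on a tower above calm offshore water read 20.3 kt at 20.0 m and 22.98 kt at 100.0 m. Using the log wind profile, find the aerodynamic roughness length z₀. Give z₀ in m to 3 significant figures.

Log law: V(z) ∝ ln(z/z₀). With r = V₁/V₂ = 20.3/22.98 = 0.88338,
r · ln(z₂/z₀) = ln(z₁/z₀) ⇒ ln z₀ = (ln z₁ − r·ln z₂)/(1 − r)
ln z₀ = (2.99573 − 0.88338×4.60517) / 0.11662 = -9.1952
z₀ = exp(-9.1952) = 0.0001015 m

z₀ ≈ 0.000102 m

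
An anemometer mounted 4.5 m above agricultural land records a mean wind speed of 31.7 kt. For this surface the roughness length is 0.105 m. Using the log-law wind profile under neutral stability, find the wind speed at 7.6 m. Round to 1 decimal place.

36.1 kt

Log law: V(z) ∝ ln(z/z₀), so V₂/V₁ = ln(z₂/z₀) / ln(z₁/z₀).
ln(7.6/0.105) = 4.2819, ln(4.5/0.105) = 3.7579
V₂ = 31.7 × 4.2819/3.7579 = 31.7 × 1.1395 = 36.1209 kt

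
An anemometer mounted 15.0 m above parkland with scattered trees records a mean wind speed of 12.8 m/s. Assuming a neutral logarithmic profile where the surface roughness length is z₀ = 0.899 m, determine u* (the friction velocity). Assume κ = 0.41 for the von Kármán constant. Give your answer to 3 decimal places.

u* ≈ 1.865 m/s

Log law: V(z) = (u*/κ) · ln(z/z₀) ⇒ u* = κ · V / ln(z/z₀)
u* = 0.41 × 12.8 / ln(15.0/0.899) = 0.41 × 12.8 / 2.8145
   = 5.2480 / 2.8145 = 1.8646 m/s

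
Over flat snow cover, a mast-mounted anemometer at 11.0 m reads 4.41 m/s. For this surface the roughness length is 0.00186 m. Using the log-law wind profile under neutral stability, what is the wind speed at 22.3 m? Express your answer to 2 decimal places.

4.77 m/s

Log law: V(z) ∝ ln(z/z₀), so V₂/V₁ = ln(z₂/z₀) / ln(z₁/z₀).
ln(22.3/0.00186) = 9.3918, ln(11.0/0.00186) = 8.6851
V₂ = 4.41 × 9.3918/8.6851 = 4.41 × 1.0814 = 4.7688 m/s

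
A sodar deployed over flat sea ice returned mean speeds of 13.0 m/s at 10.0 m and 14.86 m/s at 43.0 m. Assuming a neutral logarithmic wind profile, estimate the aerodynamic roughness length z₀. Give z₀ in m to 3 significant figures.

Log law: V(z) ∝ ln(z/z₀). With r = V₁/V₂ = 13.0/14.86 = 0.87483,
r · ln(z₂/z₀) = ln(z₁/z₀) ⇒ ln z₀ = (ln z₁ − r·ln z₂)/(1 − r)
ln z₀ = (2.30259 − 0.87483×3.76120) / 0.12517 = -7.8920
z₀ = exp(-7.8920) = 0.0003737 m

z₀ ≈ 0.000374 m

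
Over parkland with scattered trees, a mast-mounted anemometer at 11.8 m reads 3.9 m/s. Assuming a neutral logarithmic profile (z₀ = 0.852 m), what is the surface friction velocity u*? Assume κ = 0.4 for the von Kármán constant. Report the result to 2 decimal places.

Log law: V(z) = (u*/κ) · ln(z/z₀) ⇒ u* = κ · V / ln(z/z₀)
u* = 0.4 × 3.9 / ln(11.8/0.852) = 0.4 × 3.9 / 2.6283
   = 1.5600 / 2.6283 = 0.5935 m/s

u* ≈ 0.59 m/s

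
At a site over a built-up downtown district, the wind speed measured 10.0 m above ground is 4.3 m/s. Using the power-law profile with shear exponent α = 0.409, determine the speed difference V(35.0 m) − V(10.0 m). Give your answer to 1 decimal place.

Power law: V₂ = V₁ · (z₂/z₁)^α = 4.3 × (3.5000)^0.409 = 7.1778 m/s
ΔV = 7.1778 − 4.3 = 2.8778 m/s

2.9 m/s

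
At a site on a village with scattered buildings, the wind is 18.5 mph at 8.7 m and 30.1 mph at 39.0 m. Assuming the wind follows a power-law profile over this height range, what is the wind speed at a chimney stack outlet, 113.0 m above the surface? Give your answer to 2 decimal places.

42.51 mph

First find α: α = ln(V₂/V₁)/ln(z₂/z₁) = ln(30.1/18.5)/ln(39.0/8.7) = 0.48675/1.50024 = 0.3245
Extrapolate from 39.0 m to 113.0 m: V₃ = 30.1 × (113.0/39.0)^0.3245 = 30.1 × 1.4122 = 42.5077 mph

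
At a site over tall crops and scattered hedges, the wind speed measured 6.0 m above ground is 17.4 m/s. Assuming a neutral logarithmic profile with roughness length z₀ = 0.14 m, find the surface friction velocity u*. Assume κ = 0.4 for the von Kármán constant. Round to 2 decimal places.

u* ≈ 1.85 m/s

Log law: V(z) = (u*/κ) · ln(z/z₀) ⇒ u* = κ · V / ln(z/z₀)
u* = 0.4 × 17.4 / ln(6.0/0.14) = 0.4 × 17.4 / 3.7579
   = 6.9600 / 3.7579 = 1.8521 m/s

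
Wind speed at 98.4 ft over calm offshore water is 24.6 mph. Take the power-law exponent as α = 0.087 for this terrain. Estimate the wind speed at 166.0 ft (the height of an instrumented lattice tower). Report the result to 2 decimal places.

25.75 mph

Power-law profile: V₂ = V₁ · (z₂/z₁)^α
V₂ = 24.6 × (166.0/98.4)^0.087 = 24.6 × (1.6870)^0.087
    = 24.6 × 1.0465 = 25.7451 mph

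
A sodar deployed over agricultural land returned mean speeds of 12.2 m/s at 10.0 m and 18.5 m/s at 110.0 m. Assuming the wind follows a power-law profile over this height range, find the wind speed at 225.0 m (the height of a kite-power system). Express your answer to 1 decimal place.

20.9 m/s

First find α: α = ln(V₂/V₁)/ln(z₂/z₁) = ln(18.5/12.2)/ln(110.0/10.0) = 0.41633/2.39790 = 0.1736
Extrapolate from 110.0 m to 225.0 m: V₃ = 18.5 × (225.0/110.0)^0.1736 = 18.5 × 1.1323 = 20.9475 m/s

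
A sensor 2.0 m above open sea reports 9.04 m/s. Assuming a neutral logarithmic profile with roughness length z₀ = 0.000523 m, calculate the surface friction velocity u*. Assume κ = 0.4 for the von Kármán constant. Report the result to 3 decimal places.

Log law: V(z) = (u*/κ) · ln(z/z₀) ⇒ u* = κ · V / ln(z/z₀)
u* = 0.4 × 9.04 / ln(2.0/0.000523) = 0.4 × 9.04 / 8.2491
   = 3.6160 / 8.2491 = 0.4384 m/s

u* ≈ 0.438 m/s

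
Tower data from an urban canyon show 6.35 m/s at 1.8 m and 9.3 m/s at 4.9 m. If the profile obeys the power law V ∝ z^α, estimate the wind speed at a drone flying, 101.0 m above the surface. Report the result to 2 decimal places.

First find α: α = ln(V₂/V₁)/ln(z₂/z₁) = ln(9.3/6.35)/ln(4.9/1.8) = 0.38156/1.00145 = 0.3810
Extrapolate from 4.9 m to 101.0 m: V₃ = 9.3 × (101.0/4.9)^0.3810 = 9.3 × 3.1673 = 29.4561 m/s

29.46 m/s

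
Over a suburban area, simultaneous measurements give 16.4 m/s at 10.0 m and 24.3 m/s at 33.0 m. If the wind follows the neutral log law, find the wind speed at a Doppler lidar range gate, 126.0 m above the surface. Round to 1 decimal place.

Log law: V ∝ ln(z/z₀). From the pair, with r = V₁/V₂ = 0.67490,
ln z₀ = (ln z₁ − r·ln z₂)/(1 − r) = (2.3026 − 0.67490×3.4965)/0.32510 = -0.1759 → z₀ = 0.8387 m
V₃ = V₁ · ln(z₃/z₀)/ln(z₁/z₀) = 16.4 × 5.0122/2.4785 = 33.1651 m/s

33.2 m/s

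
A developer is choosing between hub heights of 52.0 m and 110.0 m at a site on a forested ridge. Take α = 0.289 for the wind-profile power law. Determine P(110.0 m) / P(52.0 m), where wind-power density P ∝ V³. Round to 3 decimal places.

1.915

Speed ratio: V_B/V_A = (z_B/z_A)^α = (110.0/52.0)^0.289 = (2.1154)^0.289 = 1.24176
Power-density ratio: P_B/P_A = (V_B/V_A)³ = (1.24176)³ = 1.91475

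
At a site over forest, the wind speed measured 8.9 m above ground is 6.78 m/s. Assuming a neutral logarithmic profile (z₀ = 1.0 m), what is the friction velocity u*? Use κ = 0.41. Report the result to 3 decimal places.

u* ≈ 1.272 m/s

Log law: V(z) = (u*/κ) · ln(z/z₀) ⇒ u* = κ · V / ln(z/z₀)
u* = 0.41 × 6.78 / ln(8.9/1.0) = 0.41 × 6.78 / 2.1861
   = 2.7798 / 2.1861 = 1.2716 m/s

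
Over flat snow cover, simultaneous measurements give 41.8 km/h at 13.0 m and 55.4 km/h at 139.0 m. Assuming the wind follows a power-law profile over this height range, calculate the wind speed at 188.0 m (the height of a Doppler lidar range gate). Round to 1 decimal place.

First find α: α = ln(V₂/V₁)/ln(z₂/z₁) = ln(55.4/41.8)/ln(139.0/13.0) = 0.28168/2.36952 = 0.1189
Extrapolate from 139.0 m to 188.0 m: V₃ = 55.4 × (188.0/139.0)^0.1189 = 55.4 × 1.0365 = 57.4248 km/h

57.4 km/h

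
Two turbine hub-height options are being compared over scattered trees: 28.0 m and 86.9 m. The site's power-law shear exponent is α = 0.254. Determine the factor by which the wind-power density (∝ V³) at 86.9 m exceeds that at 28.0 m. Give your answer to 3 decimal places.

Speed ratio: V_B/V_A = (z_B/z_A)^α = (86.9/28.0)^0.254 = (3.1036)^0.254 = 1.33332
Power-density ratio: P_B/P_A = (V_B/V_A)³ = (1.33332)³ = 2.37027

2.370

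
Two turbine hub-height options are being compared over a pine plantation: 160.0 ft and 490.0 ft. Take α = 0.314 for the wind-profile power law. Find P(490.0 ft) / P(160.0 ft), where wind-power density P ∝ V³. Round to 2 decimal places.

2.87

Speed ratio: V_B/V_A = (z_B/z_A)^α = (490.0/160.0)^0.314 = (3.0625)^0.314 = 1.42111
Power-density ratio: P_B/P_A = (V_B/V_A)³ = (1.42111)³ = 2.87001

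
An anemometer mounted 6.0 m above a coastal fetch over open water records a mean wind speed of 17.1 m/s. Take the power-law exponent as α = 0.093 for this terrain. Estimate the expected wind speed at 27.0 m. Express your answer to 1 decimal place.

Power-law profile: V₂ = V₁ · (z₂/z₁)^α
V₂ = 17.1 × (27.0/6.0)^0.093 = 17.1 × (4.5000)^0.093
    = 17.1 × 1.1501 = 19.6673 m/s

19.7 m/s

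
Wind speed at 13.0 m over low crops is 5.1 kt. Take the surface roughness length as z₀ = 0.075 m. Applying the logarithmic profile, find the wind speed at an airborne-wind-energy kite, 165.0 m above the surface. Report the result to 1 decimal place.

7.6 kt

Log law: V(z) ∝ ln(z/z₀), so V₂/V₁ = ln(z₂/z₀) / ln(z₁/z₀).
ln(165.0/0.075) = 7.6962, ln(13.0/0.075) = 5.1552
V₂ = 5.1 × 7.6962/5.1552 = 5.1 × 1.4929 = 7.6138 kt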